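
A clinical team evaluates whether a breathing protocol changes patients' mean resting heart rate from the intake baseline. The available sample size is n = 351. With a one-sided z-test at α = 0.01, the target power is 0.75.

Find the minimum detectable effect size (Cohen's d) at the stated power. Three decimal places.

Need Φ(δ − 2.326) = 0.75, so δ = 2.326 + 0.674 = 3.001.
δ = d·√n ⇒ d = δ/√n = 3.001/√351 = 0.1602.

d ≈ 0.160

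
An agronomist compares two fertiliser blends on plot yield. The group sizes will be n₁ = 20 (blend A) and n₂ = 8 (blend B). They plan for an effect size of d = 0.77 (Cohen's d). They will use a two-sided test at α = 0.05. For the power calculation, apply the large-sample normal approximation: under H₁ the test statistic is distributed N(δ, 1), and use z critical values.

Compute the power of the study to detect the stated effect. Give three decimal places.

Power ≈ 0.453

Noncentrality parameter: δ = d / √(1/n₁ + 1/n₂) = 0.77 / √(1/20 + 1/8) = 1.8407
Two-sided α = 0.05 → critical value z_{0.025} = 1.960.
Power = Φ(δ − 1.960) + Φ(−δ − 1.960) = Φ(-0.119) + Φ(-3.801) = 0.4525 + 0.0001 = 0.4526.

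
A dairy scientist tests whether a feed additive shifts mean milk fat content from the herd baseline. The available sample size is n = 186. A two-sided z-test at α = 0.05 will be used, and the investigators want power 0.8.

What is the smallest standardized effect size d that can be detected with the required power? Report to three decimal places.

d ≈ 0.205

Required noncentrality: δ = z_{0.025} + z_{0.20} = 1.960 + 0.842 = 2.802.
(Lower-tail contribution to power is negligible for δ > 0.)
δ = d·√n ⇒ d = δ/√n = 2.802/√186 = 0.2054.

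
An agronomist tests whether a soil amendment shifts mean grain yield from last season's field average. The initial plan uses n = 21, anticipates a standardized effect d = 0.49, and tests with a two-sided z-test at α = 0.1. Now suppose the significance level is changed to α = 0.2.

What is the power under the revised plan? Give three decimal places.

δ = d·√n = 0.49 × √21 = 2.2455 (unchanged). New critical value: z_{0.1} = 1.282.
Revised power = Φ(δ − 1.282) + Φ(−δ − 1.282) = Φ(0.964) + Φ(-3.527) = 0.8325 + 0.0002 = 0.8327.

Power ≈ 0.833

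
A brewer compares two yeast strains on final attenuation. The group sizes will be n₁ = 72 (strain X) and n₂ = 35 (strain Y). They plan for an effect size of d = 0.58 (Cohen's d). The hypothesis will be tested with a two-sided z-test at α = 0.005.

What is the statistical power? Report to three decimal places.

Power ≈ 0.503

Noncentrality parameter: δ = d / √(1/n₁ + 1/n₂) = 0.58 / √(1/72 + 1/35) = 2.8147
Critical value for a two-sided test at α = 0.005: z_{α/2} = 2.807.
Power = Φ(δ − 2.807) + Φ(−δ − 2.807) = Φ(0.008) + Φ(-5.622) = 0.5031 + 0.0000 = 0.5031.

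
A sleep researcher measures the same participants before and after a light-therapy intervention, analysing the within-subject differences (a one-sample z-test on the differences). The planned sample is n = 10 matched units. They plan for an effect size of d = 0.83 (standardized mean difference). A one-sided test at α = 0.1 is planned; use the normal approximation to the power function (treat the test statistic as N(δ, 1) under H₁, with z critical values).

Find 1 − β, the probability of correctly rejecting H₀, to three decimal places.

Noncentrality parameter: δ = d·√n = 0.83 × √10 = 2.6247
Critical value for a one-sided test at α = 0.1: z_α = 1.282.
Power = Φ(δ − 1.282) = Φ(1.343) = 0.9104.

Power ≈ 0.910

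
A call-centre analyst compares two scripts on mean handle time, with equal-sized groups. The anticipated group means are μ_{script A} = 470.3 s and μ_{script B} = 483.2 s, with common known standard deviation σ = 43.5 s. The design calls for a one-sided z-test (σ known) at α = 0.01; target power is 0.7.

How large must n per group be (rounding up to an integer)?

n = 185 per group

Standardized effect: d = |μ_{script A} − μ_{script B}| / σ = |470.3 − 483.2| / 43.5 = 0.2966
Set Φ(δ − 2.326) = 0.7; then δ − 2.326 = Φ⁻¹(0.7) = 0.524, giving δ = 2.851.
δ = d·√(n/2) ⇒ n = 2(δ/d)² = 2 × (2.851 / 0.2966)² = 184.82.
Round up to the next whole unit.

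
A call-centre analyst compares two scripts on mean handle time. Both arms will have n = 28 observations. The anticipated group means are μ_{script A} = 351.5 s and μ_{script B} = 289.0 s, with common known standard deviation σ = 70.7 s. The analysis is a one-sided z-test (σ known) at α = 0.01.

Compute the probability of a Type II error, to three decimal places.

Standardized effect: d = |μ_{script A} − μ_{script B}| / σ = |351.5 − 289.0| / 70.7 = 0.8840
Noncentrality parameter: δ = d·√(n/2) = 0.8840 × √(28/2) = 3.3077
Critical value for a one-sided test at α = 0.01: z_α = 2.326.
Power = Φ(δ − 2.326) = Φ(0.981) = 0.8368.
Type II error: β = 1 − power = 1 − 0.8368 = 0.1632.

β ≈ 0.163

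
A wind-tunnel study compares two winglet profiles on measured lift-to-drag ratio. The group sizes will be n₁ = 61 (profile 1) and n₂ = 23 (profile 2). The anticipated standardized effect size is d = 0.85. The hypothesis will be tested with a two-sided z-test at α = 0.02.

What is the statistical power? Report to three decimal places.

Noncentrality parameter: λ = d / √(1/n₁ + 1/n₂) = 0.85 / √(1/61 + 1/23) = 3.4738
Critical value for a two-sided test at α = 0.02: z_{α/2} = 2.326.
Power = Φ(λ − 2.326) + Φ(−λ − 2.326) = Φ(1.147) + Φ(-5.800) = 0.8744 + 0.0000 = 0.8744.

Power ≈ 0.874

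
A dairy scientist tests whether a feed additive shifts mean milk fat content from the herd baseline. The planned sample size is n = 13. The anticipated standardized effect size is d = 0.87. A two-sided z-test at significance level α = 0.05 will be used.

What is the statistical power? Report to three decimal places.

Power ≈ 0.880

Noncentrality parameter: δ = d·√n = 0.87 × √13 = 3.1368
Critical value for a two-sided test at α = 0.05: z_{α/2} = 1.960.
Power = Φ(δ − 1.960) + Φ(−δ − 1.960) = Φ(1.177) + Φ(-5.097) = 0.8804 + 0.0000 = 0.8804.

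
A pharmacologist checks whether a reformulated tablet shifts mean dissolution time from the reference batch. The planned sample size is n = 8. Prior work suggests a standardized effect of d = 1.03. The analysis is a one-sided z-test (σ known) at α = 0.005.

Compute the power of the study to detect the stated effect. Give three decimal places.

Power ≈ 0.632

Noncentrality parameter: δ = d·√n = 1.03 × √8 = 2.9133
Critical value for a one-sided test at α = 0.005: z_α = 2.576.
Power = Φ(δ − 2.576) = Φ(0.337) = 0.6321.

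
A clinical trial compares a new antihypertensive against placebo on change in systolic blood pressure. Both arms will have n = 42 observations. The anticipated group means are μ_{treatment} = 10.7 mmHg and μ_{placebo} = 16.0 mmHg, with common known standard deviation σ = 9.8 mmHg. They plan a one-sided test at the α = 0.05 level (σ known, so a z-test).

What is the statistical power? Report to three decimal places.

Standardized effect: d = |μ_{treatment} − μ_{placebo}| / σ = |10.7 − 16.0| / 9.8 = 0.5408
Noncentrality parameter: δ = d·√(n/2) = 0.5408 × √(42/2) = 2.4783
One-sided α = 0.05 → critical value z_{0.05} = 1.645.
Power = Φ(δ − 1.645) = Φ(0.833) = 0.7977.

Power ≈ 0.798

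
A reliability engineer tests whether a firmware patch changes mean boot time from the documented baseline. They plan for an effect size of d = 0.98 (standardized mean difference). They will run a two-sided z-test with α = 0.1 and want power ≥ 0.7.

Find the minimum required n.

n = 5

Set Φ(δ − 1.645) = 0.7; then δ − 1.645 = Φ⁻¹(0.7) = 0.524, giving δ = 2.169.
(The Φ(−δ − z_{α/2}) term is vanishingly small for δ > 0 and is dropped in the standard sample-size formula.)
δ = d·√n ⇒ n = (δ/d)² = (2.169 / 0.98)² = 4.90.
Rounding up, n = 5.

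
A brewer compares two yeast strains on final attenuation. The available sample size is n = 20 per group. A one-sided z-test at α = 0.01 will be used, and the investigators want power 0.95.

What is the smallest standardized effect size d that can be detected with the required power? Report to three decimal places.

Need Φ(δ − 2.326) = 0.95, so δ = 2.326 + 1.645 = 3.971.
δ = d·√(n/2) ⇒ d = δ/√(n/2) = 3.971/√(20/2) = 1.2558.

d ≈ 1.256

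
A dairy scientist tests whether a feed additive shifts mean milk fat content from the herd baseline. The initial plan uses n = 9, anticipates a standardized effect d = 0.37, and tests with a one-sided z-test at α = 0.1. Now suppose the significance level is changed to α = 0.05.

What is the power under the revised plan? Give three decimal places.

Power ≈ 0.296

δ = d·√n = 0.37 × √9 = 1.1100 (unchanged). New critical value: z_{0.05} = 1.645.
Revised power = Φ(δ − 1.645) = Φ(-0.535) = 0.2964.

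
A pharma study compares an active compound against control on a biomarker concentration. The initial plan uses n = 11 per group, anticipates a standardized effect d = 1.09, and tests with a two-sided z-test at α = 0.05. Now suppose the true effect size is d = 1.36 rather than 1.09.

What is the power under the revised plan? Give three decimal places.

Power ≈ 0.891

With d = 1.36: δ = d·√(n/2) = 1.36 × √(11/2) = 3.1895. Critical value z_{0.025} = 1.960.
Revised power = Φ(δ − 1.960) + Φ(−δ − 1.960) = Φ(1.230) + Φ(-5.149) = 0.8906 + 0.0000 = 0.8906.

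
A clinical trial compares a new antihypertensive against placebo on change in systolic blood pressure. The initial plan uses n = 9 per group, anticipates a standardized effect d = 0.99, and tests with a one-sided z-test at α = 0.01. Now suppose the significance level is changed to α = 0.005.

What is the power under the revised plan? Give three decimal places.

Power ≈ 0.317

δ = d·√(n/2) = 0.99 × √(9/2) = 2.1001 (unchanged). New critical value: z_{0.005} = 2.576.
Revised power = Φ(δ − 2.576) = Φ(-0.476) = 0.3171.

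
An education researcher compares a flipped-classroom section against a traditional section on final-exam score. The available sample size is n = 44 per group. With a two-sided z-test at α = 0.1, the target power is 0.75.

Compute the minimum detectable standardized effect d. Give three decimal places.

Need Φ(δ − 1.645) = 0.75, so δ = 1.645 + 0.674 = 2.319.
(The second rejection-region term Φ(−δ − z_{α/2}) is negligible and dropped.)
δ = d·√(n/2) ⇒ d = δ/√(n/2) = 2.319/√(44/2) = 0.4945.

d ≈ 0.494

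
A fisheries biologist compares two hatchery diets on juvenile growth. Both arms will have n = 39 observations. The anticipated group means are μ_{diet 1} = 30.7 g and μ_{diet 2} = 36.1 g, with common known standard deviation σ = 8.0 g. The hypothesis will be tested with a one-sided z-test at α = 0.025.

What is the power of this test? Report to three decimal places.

Standardized effect: d = |μ_{diet 1} − μ_{diet 2}| / σ = |30.7 − 36.1| / 8.0 = 0.6750
Noncentrality parameter: δ = d·√(n/2) = 0.6750 × √(39/2) = 2.9807
One-sided α = 0.025 → critical value z_{0.025} = 1.960.
Power = Φ(δ − 1.960) = Φ(1.021) = 0.8463.

Power ≈ 0.846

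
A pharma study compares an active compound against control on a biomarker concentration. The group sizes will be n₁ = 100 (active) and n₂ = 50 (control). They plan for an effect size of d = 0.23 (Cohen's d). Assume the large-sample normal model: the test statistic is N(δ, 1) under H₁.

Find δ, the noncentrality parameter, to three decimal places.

The noncentrality parameter scales effect size by the design's sample-size factor: δ = d / √(1/n₁ + 1/n₂) = 0.23 / √(1/100 + 1/50) = 1.3279

δ ≈ 1.328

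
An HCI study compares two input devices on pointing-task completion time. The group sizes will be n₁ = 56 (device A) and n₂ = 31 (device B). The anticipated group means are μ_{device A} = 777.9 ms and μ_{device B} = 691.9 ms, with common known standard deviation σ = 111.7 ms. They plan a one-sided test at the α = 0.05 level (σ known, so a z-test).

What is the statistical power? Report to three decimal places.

Power ≈ 0.964

Standardized effect: d = |μ_{device A} − μ_{device B}| / σ = |777.9 − 691.9| / 111.7 = 0.7699
Noncentrality parameter: λ = d / √(1/n₁ + 1/n₂) = 0.7699 / √(1/56 + 1/31) = 3.4392
One-sided α = 0.05 → critical value z_{0.05} = 1.645.
Power = Φ(λ − 1.645) = Φ(1.794) = 0.9636.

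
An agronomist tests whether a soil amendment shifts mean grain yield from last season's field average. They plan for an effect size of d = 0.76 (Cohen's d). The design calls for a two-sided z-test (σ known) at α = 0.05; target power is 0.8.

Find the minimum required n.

For power 0.8 need Φ(δ − z_{0.025}) = 0.8, so δ = z_{0.025} + z_{0.20} = 1.960 + 0.842 = 2.802.
(For δ > 0 the lower-tail rejection region contributes negligibly to power, so the one-term inversion is standard.)
δ = d·√n ⇒ n = (δ/d)² = (2.802 / 0.76)² = 13.59.
Round up to the next whole unit.

n = 14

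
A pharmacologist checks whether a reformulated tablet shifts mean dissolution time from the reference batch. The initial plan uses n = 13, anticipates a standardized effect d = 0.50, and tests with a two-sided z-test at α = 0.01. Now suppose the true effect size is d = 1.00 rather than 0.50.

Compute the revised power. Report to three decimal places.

With d = 1.00: δ = d·√n = 1.00 × √13 = 3.6056. Critical value z_{0.005} = 2.576.
Revised power = Φ(δ − 2.576) + Φ(−δ − 2.576) = Φ(1.030) + Φ(-6.181) = 0.8484 + 0.0000 = 0.8484.

Power ≈ 0.848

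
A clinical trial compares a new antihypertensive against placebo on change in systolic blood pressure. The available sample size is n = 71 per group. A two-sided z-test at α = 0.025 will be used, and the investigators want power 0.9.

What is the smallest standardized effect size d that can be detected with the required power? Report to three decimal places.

Required noncentrality: δ = z_{0.0125} + z_{0.10} = 2.241 + 1.282 = 3.523.
(Lower-tail contribution to power is negligible for δ > 0.)
δ = d·√(n/2) ⇒ d = δ/√(n/2) = 3.523/√(71/2) = 0.5913.

d ≈ 0.591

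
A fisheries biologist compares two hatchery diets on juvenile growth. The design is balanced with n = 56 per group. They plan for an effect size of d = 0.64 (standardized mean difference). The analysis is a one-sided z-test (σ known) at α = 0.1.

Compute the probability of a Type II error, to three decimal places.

β ≈ 0.018

Noncentrality parameter: δ = d·√(n/2) = 0.64 × √(56/2) = 3.3866
Critical value for a one-sided test at α = 0.1: z_α = 1.282.
Power = P(Z > 1.282 − δ) = Φ(2.105) = 0.9824.
Type II error: β = 1 − power = 1 − 0.9824 = 0.0176.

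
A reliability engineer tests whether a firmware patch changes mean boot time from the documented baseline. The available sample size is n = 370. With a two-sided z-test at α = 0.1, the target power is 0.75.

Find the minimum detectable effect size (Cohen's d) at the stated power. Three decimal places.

Required noncentrality: δ = z_{0.05} + z_{0.25} = 1.645 + 0.674 = 2.319.
(Lower-tail contribution to power is negligible for δ > 0.)
δ = d·√n ⇒ d = δ/√n = 2.319/√370 = 0.1206.

d ≈ 0.121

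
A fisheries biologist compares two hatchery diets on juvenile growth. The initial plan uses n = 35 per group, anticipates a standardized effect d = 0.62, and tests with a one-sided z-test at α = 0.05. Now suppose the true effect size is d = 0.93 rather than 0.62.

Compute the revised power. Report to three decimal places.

With d = 0.93: δ = d·√(n/2) = 0.93 × √(35/2) = 3.8905. Critical value z_{0.05} = 1.645.
Revised power = P(Z > 1.645 − δ) = Φ(2.246) = 0.9876.

Power ≈ 0.988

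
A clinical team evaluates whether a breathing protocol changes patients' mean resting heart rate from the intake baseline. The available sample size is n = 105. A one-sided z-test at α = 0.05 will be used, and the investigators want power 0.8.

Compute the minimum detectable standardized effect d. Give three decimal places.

Required noncentrality: δ = z_{0.05} + z_{0.20} = 1.645 + 0.842 = 2.486.
δ = d·√n ⇒ d = δ/√n = 2.486/√105 = 0.2427.

d ≈ 0.243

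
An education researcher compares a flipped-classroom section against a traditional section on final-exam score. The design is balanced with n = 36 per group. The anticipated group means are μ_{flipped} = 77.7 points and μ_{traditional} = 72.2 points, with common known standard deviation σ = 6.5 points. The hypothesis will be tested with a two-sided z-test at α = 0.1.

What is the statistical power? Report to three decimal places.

Power ≈ 0.974

Standardized effect: d = |μ_{flipped} − μ_{traditional}| / σ = |77.7 − 72.2| / 6.5 = 0.8462
Noncentrality parameter: δ = d·√(n/2) = 0.8462 × √(36/2) = 3.5899
Critical value for a two-sided test at α = 0.1: z_{α/2} = 1.645.
Power = Φ(δ − 1.645) + Φ(−δ − 1.645) = Φ(1.945) + Φ(-5.235) = 0.9741 + 0.0000 = 0.9741.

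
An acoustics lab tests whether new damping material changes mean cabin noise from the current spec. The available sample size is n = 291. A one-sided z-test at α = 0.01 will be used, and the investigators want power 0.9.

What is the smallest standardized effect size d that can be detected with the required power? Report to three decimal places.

d ≈ 0.211

Required noncentrality: δ = z_{0.01} + z_{0.10} = 2.326 + 1.282 = 3.608.
δ = d·√n ⇒ d = δ/√n = 3.608/√291 = 0.2115.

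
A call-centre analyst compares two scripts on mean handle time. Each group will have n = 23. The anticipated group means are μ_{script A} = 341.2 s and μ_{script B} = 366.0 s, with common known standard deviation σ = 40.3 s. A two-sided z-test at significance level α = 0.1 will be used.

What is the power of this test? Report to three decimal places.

Standardized effect: d = |μ_{script A} − μ_{script B}| / σ = |341.2 − 366.0| / 40.3 = 0.6154
Noncentrality parameter: δ = d·√(n/2) = 0.6154 × √(23/2) = 2.0869
Two-sided α = 0.1 → critical value z_{0.05} = 1.645.
Power = Φ(δ − 1.645) + Φ(−δ − 1.645) = Φ(0.442) + Φ(-3.732) = 0.6708 + 0.0001 = 0.6709.

Power ≈ 0.671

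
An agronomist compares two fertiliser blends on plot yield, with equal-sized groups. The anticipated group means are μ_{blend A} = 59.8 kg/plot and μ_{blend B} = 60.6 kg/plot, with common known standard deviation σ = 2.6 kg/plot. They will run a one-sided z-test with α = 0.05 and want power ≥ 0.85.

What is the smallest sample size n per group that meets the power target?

Standardized effect: d = |μ_{blend A} − μ_{blend B}| / σ = |59.8 − 60.6| / 2.6 = 0.3077
Set Φ(δ − 1.645) = 0.85; then δ − 1.645 = Φ⁻¹(0.85) = 1.036, giving δ = 2.681.
δ = d·√(n/2) ⇒ n = 2(δ/d)² = 2 × (2.681 / 0.3077)² = 151.87.
Round up to the next whole unit.

n = 152 per group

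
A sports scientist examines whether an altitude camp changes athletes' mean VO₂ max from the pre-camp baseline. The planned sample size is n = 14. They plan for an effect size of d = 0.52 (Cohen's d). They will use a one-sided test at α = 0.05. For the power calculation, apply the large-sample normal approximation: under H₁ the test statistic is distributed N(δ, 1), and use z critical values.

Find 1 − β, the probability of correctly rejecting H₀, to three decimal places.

Power ≈ 0.618

Noncentrality parameter: δ = d·√n = 0.52 × √14 = 1.9457
Critical value for a one-sided test at α = 0.05: z_α = 1.645.
Power = Φ(δ − 1.645) = Φ(0.301) = 0.6182.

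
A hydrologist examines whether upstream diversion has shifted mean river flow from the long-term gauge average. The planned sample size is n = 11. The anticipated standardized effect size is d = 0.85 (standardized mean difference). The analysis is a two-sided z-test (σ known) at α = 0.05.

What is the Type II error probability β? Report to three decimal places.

Noncentrality parameter: δ = d·√n = 0.85 × √11 = 2.8191
Two-sided α = 0.05 → critical value z_{0.025} = 1.960.
Power = Φ(δ − 1.960) + Φ(−δ − 1.960) = Φ(0.859) + Φ(-4.779) = 0.8049 + 0.0000 = 0.8049.
Type II error: β = 1 − power = 1 − 0.8049 = 0.1951.

β ≈ 0.195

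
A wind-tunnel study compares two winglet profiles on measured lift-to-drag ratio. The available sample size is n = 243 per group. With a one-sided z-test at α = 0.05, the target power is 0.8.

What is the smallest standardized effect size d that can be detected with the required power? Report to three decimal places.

Need Φ(δ − 1.645) = 0.8, so δ = 1.645 + 0.842 = 2.486.
δ = d·√(n/2) ⇒ d = δ/√(n/2) = 2.486/√(243/2) = 0.2256.

d ≈ 0.226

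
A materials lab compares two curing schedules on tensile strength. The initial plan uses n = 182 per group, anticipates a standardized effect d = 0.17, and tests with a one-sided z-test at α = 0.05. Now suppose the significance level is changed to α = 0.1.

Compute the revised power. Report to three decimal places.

Power ≈ 0.633

δ = d·√(n/2) = 0.17 × √(182/2) = 1.6217 (unchanged). New critical value: z_{0.1} = 1.282.
Revised power = P(Z > 1.282 − δ) = Φ(0.340) = 0.6331.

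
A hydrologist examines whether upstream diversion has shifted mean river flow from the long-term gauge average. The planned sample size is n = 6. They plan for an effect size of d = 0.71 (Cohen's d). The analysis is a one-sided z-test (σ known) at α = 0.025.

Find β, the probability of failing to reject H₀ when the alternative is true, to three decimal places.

β ≈ 0.587

Noncentrality parameter: λ = d·√n = 0.71 × √6 = 1.7391
One-sided α = 0.025 → critical value z_{0.025} = 1.960.
Power = Φ(λ − 1.960) = Φ(-0.221) = 0.4126.
Type II error: β = 1 − power = 1 − 0.4126 = 0.5874.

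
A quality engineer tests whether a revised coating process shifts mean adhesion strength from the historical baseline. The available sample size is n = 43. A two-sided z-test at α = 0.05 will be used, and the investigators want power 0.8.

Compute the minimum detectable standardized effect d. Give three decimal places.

d ≈ 0.427

Need Φ(δ − 1.960) = 0.8, so δ = 1.960 + 0.842 = 2.802.
(The second rejection-region term Φ(−δ − z_{α/2}) is negligible and dropped.)
δ = d·√n ⇒ d = δ/√n = 2.802/√43 = 0.4272.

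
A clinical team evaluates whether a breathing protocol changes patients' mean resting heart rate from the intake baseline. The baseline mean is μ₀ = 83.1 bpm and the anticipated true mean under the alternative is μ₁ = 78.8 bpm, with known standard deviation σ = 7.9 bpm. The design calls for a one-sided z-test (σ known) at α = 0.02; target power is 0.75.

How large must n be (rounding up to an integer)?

n = 26

Standardized effect: d = |μ₁ − μ₀| / σ = |78.8 − 83.1| / 7.9 = 0.5443
Set Φ(δ − 2.054) = 0.75; then δ − 2.054 = Φ⁻¹(0.75) = 0.674, giving δ = 2.728.
δ = d·√n ⇒ n = (δ/d)² = (2.728 / 0.5443)² = 25.12.
Round up to the next whole unit.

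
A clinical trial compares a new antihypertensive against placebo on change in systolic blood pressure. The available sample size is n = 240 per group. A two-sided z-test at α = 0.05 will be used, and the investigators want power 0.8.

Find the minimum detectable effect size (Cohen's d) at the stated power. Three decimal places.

Required noncentrality: δ = z_{0.025} + z_{0.20} = 1.960 + 0.842 = 2.802.
(The second rejection-region term Φ(−δ − z_{α/2}) is negligible and dropped.)
δ = d·√(n/2) ⇒ d = δ/√(n/2) = 2.802/√(240/2) = 0.2557.

d ≈ 0.256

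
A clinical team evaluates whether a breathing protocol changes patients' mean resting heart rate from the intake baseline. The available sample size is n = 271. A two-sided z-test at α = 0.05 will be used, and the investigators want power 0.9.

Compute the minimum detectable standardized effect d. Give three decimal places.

d ≈ 0.197

Need Φ(δ − 1.960) = 0.9, so δ = 1.960 + 1.282 = 3.242.
(Lower-tail contribution to power is negligible for δ > 0.)
δ = d·√n ⇒ d = δ/√n = 3.242/√271 = 0.1969.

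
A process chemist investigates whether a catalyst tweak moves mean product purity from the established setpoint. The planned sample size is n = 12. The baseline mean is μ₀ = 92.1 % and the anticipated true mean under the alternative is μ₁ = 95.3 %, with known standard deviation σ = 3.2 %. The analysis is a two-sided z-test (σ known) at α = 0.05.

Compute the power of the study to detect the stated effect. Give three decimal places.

Standardized effect: d = |μ₁ − μ₀| / σ = |95.3 − 92.1| / 3.2 = 1.0000
Noncentrality parameter: δ = d·√n = 1.0000 × √12 = 3.4641
Two-sided α = 0.05 → critical value z_{0.025} = 1.960.
Power = Φ(δ − 1.960) + Φ(−δ − 1.960) = Φ(1.504) + Φ(-5.424) = 0.9337 + 0.0000 = 0.9337.

Power ≈ 0.934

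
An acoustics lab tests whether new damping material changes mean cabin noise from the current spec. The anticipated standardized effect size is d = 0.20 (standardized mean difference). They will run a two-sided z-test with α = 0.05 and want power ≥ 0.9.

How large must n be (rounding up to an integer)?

n = 263

For power 0.9 need Φ(δ − z_{0.025}) = 0.9, so δ = z_{0.025} + z_{0.10} = 1.960 + 1.282 = 3.242.
(For δ > 0 the lower-tail rejection region contributes negligibly to power, so the one-term inversion is standard.)
δ = d·√n ⇒ n = (δ/d)² = (3.242 / 0.20)² = 262.69.
Round up to the next whole unit.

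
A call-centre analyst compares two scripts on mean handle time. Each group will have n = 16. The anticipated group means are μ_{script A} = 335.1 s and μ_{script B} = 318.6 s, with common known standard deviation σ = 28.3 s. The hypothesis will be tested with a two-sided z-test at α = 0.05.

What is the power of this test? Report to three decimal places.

Standardized effect: d = |μ_{script A} − μ_{script B}| / σ = |335.1 − 318.6| / 28.3 = 0.5830
Noncentrality parameter: δ = d·√(n/2) = 0.5830 × √(16/2) = 1.6491
Two-sided α = 0.05 → critical value z_{0.025} = 1.960.
Power = Φ(δ − 1.960) + Φ(−δ − 1.960) = Φ(-0.311) + Φ(-3.609) = 0.3779 + 0.0002 = 0.3781.

Power ≈ 0.378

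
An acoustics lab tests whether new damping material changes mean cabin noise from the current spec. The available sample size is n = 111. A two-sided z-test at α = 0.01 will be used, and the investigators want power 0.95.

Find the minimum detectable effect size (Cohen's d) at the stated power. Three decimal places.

d ≈ 0.401

Need Φ(δ − 2.576) = 0.95, so δ = 2.576 + 1.645 = 4.221.
(Lower-tail contribution to power is negligible for δ > 0.)
δ = d·√n ⇒ d = δ/√n = 4.221/√111 = 0.4006.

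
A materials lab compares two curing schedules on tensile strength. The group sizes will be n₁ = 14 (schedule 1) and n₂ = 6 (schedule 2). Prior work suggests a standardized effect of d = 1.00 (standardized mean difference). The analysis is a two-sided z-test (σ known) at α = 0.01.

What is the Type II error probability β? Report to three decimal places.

Noncentrality parameter: δ = d / √(1/n₁ + 1/n₂) = 1.00 / √(1/14 + 1/6) = 2.0494
Two-sided α = 0.01 → critical value z_{0.005} = 2.576.
Power = Φ(δ − 2.576) + Φ(−δ − 2.576) = Φ(-0.526) + Φ(-4.625) = 0.2993 + 0.0000 = 0.2993.
Type II error: β = 1 − power = 1 − 0.2993 = 0.7007.

β ≈ 0.701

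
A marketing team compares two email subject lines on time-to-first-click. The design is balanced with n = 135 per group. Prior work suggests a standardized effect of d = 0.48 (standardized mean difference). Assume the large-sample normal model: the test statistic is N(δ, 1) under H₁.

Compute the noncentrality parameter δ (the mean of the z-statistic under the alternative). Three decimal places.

δ ≈ 3.944

The noncentrality parameter scales effect size by the design's sample-size factor: δ = d·√(n/2) = 0.48 × √(135/2) = 3.9436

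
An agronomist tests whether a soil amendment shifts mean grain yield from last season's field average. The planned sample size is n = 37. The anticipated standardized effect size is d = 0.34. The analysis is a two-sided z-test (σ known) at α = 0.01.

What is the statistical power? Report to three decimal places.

Power ≈ 0.306

Noncentrality parameter: δ = d·√n = 0.34 × √37 = 2.0681
Two-sided α = 0.01 → critical value z_{0.005} = 2.576.
Power = Φ(δ − 2.576) + Φ(−δ − 2.576) = Φ(-0.508) + Φ(-4.644) = 0.3058 + 0.0000 = 0.3058.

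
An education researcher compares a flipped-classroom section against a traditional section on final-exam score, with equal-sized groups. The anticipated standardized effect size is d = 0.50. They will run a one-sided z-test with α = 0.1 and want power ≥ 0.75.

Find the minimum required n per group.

Set Φ(δ − 1.282) = 0.75; then δ − 1.282 = Φ⁻¹(0.75) = 0.674, giving δ = 1.956.
δ = d·√(n/2) ⇒ n = 2(δ/d)² = 2 × (1.956 / 0.50)² = 30.61.
Round up to the next whole unit.

n = 31 per group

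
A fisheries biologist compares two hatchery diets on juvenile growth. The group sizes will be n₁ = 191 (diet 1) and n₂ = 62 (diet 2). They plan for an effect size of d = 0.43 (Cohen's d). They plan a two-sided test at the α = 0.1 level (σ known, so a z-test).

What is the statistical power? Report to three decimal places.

Power ≈ 0.903

Noncentrality parameter: δ = d / √(1/n₁ + 1/n₂) = 0.43 / √(1/191 + 1/62) = 2.9419
Two-sided α = 0.1 → critical value z_{0.05} = 1.645.
Power = Φ(δ − 1.645) + Φ(−δ − 1.645) = Φ(1.297) + Φ(-4.587) = 0.9027 + 0.0000 = 0.9027.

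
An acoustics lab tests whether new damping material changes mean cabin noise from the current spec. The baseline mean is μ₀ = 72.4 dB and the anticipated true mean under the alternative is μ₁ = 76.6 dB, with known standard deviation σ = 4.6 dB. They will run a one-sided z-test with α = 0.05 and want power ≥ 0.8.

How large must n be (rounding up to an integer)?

n = 8

Standardized effect: d = |μ₁ − μ₀| / σ = |76.6 − 72.4| / 4.6 = 0.9130
Set Φ(δ − 1.645) = 0.8; then δ − 1.645 = Φ⁻¹(0.8) = 0.842, giving δ = 2.486.
δ = d·√n ⇒ n = (δ/d)² = (2.486 / 0.9130)² = 7.42.
Round up to the next whole unit.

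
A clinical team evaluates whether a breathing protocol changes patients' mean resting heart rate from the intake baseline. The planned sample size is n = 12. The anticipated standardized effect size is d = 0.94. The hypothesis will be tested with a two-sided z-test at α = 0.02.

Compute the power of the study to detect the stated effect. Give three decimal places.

Power ≈ 0.824

Noncentrality parameter: δ = d·√n = 0.94 × √12 = 3.2563
Critical value for a two-sided test at α = 0.02: z_{α/2} = 2.326.
Power = Φ(δ − 2.326) + Φ(−δ − 2.326) = Φ(0.930) + Φ(-5.583) = 0.8238 + 0.0000 = 0.8238.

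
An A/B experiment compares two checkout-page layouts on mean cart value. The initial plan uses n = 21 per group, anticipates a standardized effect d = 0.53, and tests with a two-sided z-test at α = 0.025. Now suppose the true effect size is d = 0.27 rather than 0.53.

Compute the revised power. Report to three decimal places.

With d = 0.27: δ = d·√(n/2) = 0.27 × √(21/2) = 0.8749. Critical value z_{0.0125} = 2.241.
Revised power = Φ(δ − 2.241) + Φ(−δ − 2.241) = Φ(-1.367) + Φ(-3.116) = 0.0859 + 0.0009 = 0.0868.

Power ≈ 0.087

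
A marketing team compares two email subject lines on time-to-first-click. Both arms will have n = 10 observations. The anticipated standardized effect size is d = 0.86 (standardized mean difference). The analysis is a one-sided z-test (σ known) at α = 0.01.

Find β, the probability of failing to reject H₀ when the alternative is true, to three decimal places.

β ≈ 0.657

Noncentrality parameter: λ = d·√(n/2) = 0.86 × √(10/2) = 1.9230
Critical value for a one-sided test at α = 0.01: z_α = 2.326.
Power = P(Z > 2.326 − λ) = Φ(-0.403) = 0.3434.
Type II error: β = 1 − power = 1 − 0.3434 = 0.6566.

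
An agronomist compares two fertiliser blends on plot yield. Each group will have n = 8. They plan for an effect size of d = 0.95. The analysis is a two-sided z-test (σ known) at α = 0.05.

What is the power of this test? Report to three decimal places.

Power ≈ 0.476

Noncentrality parameter: δ = d·√(n/2) = 0.95 × √(8/2) = 1.9000
Critical value for a two-sided test at α = 0.05: z_{α/2} = 1.960.
Power = Φ(δ − 1.960) + Φ(−δ − 1.960) = Φ(-0.060) + Φ(-3.860) = 0.4761 + 0.0001 = 0.4761.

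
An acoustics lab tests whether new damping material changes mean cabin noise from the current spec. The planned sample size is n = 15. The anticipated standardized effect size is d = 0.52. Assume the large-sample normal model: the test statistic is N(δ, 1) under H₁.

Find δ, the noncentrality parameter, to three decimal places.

δ ≈ 2.014

δ = d·√n = 0.52 × √15 = 2.0140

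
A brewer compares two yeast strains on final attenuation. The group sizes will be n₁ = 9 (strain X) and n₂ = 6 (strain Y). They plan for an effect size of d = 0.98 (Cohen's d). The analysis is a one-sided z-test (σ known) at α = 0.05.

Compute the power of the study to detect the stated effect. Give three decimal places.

Power ≈ 0.585

Noncentrality parameter: δ = d / √(1/n₁ + 1/n₂) = 0.98 / √(1/9 + 1/6) = 1.8594
Critical value for a one-sided test at α = 0.05: z_α = 1.645.
Power = P(Z > 1.645 − δ) = Φ(0.215) = 0.5849.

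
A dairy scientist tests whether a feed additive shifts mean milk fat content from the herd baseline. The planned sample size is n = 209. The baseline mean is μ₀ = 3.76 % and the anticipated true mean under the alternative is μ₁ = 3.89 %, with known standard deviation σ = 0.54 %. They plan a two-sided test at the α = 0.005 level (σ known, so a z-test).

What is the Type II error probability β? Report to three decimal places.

Standardized effect: d = |μ₁ − μ₀| / σ = |3.89 − 3.76| / 0.54 = 0.2407
Noncentrality parameter: δ = d·√n = 0.2407 × √209 = 3.4803
Critical value for a two-sided test at α = 0.005: z_{α/2} = 2.807.
Power = Φ(δ − 2.807) + Φ(−δ − 2.807) = Φ(0.673) + Φ(-6.287) = 0.7496 + 0.0000 = 0.7496.
Type II error: β = 1 − power = 1 − 0.7496 = 0.2504.

β ≈ 0.250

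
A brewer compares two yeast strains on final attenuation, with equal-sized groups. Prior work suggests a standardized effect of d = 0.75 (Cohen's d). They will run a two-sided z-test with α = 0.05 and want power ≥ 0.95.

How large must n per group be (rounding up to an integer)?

Set Φ(δ − 1.960) = 0.95; then δ − 1.960 = Φ⁻¹(0.95) = 1.645, giving δ = 3.605.
(The Φ(−δ − z_{α/2}) term is vanishingly small for δ > 0 and is dropped in the standard sample-size formula.)
δ = d·√(n/2) ⇒ n = 2(δ/d)² = 2 × (3.605 / 0.75)² = 46.20.
Round up to the next whole unit.

n = 47 per group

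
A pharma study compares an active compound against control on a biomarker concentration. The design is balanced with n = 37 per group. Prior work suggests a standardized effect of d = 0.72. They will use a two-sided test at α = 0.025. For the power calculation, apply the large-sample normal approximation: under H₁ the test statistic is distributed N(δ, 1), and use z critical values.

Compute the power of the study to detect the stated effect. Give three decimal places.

Power ≈ 0.804

Noncentrality parameter: δ = d·√(n/2) = 0.72 × √(37/2) = 3.0968
Two-sided α = 0.025 → critical value z_{0.0125} = 2.241.
Power = Φ(δ − 2.241) + Φ(−δ − 2.241) = Φ(0.855) + Φ(-5.338) = 0.8038 + 0.0000 = 0.8038.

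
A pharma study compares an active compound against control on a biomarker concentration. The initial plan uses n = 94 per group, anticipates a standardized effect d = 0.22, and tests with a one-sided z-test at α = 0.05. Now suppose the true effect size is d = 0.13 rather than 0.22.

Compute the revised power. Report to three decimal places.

Power ≈ 0.226

With d = 0.13: δ = d·√(n/2) = 0.13 × √(94/2) = 0.8912. Critical value z_{0.05} = 1.645.
Revised power = P(Z > 1.645 − δ) = Φ(-0.754) = 0.2255.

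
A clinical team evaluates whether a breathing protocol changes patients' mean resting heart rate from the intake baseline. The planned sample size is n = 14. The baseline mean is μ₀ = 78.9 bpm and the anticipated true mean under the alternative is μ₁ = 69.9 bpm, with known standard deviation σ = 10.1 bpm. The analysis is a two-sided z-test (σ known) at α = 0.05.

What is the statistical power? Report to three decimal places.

Power ≈ 0.915

Standardized effect: d = |μ₁ − μ₀| / σ = |69.9 − 78.9| / 10.1 = 0.8911
Noncentrality parameter: δ = d·√n = 0.8911 × √14 = 3.3342
Two-sided α = 0.05 → critical value z_{0.025} = 1.960.
Power = Φ(δ − 1.960) + Φ(−δ − 1.960) = Φ(1.374) + Φ(-5.294) = 0.9153 + 0.0000 = 0.9153.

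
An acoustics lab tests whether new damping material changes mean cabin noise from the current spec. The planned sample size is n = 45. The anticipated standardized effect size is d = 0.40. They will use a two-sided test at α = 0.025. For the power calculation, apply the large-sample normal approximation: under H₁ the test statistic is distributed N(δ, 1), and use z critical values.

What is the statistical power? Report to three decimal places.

Power ≈ 0.671

Noncentrality parameter: δ = d·√n = 0.40 × √45 = 2.6833
Two-sided α = 0.025 → critical value z_{0.0125} = 2.241.
Power = Φ(δ − 2.241) + Φ(−δ − 2.241) = Φ(0.442) + Φ(-4.925) = 0.6707 + 0.0000 = 0.6707.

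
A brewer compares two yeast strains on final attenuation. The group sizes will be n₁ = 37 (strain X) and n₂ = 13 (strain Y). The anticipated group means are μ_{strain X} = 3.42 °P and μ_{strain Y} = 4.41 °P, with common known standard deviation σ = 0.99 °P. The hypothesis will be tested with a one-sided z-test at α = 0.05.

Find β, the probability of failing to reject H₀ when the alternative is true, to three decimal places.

β ≈ 0.073

Standardized effect: d = |μ_{strain X} − μ_{strain Y}| / σ = |3.42 − 4.41| / 0.99 = 1.0000
Noncentrality parameter: δ = d / √(1/n₁ + 1/n₂) = 1.0000 / √(1/37 + 1/13) = 3.1016
One-sided α = 0.05 → critical value z_{0.05} = 1.645.
Power = Φ(δ − 1.645) = Φ(1.457) = 0.9274.
Type II error: β = 1 − power = 1 − 0.9274 = 0.0726.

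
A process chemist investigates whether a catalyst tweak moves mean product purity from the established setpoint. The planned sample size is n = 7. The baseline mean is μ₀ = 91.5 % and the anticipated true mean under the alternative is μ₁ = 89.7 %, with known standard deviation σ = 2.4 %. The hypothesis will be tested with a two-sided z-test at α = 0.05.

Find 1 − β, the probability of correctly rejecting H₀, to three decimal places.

Standardized effect: d = |μ₁ − μ₀| / σ = |89.7 − 91.5| / 2.4 = 0.7500
Noncentrality parameter: δ = d·√n = 0.7500 × √7 = 1.9843
Critical value for a two-sided test at α = 0.05: z_{α/2} = 1.960.
Power = Φ(δ − 1.960) + Φ(−δ − 1.960) = Φ(0.024) + Φ(-3.944) = 0.5097 + 0.0000 = 0.5098.

Power ≈ 0.510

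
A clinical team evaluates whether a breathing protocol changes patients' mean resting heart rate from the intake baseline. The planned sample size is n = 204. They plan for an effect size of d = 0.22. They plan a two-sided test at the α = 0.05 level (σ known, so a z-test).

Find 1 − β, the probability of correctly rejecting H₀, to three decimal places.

Power ≈ 0.881

Noncentrality parameter: δ = d·√n = 0.22 × √204 = 3.1422
Two-sided α = 0.05 → critical value z_{0.025} = 1.960.
Power = Φ(δ − 1.960) + Φ(−δ − 1.960) = Φ(1.182) + Φ(-5.102) = 0.8814 + 0.0000 = 0.8814.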